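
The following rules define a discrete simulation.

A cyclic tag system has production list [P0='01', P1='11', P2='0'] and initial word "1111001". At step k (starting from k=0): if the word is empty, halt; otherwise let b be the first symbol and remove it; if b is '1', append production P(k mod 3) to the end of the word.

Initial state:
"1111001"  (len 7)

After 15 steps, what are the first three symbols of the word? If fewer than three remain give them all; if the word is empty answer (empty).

0) "1111001"  (len 7)
1) "11100101"  (len 8)
2) "110010111"  (len 9)
3) "100101110"  (len 9)
4) "0010111001"  (len 10)
5) "010111001"  (len 9)
6) "10111001"  (len 8)
7) "011100101"  (len 9)
8) "11100101"  (len 8)
9) "11001010"  (len 8)
10) "100101001"  (len 9)
11) "0010100111"  (len 10)
12) "010100111"  (len 9)
13) "10100111"  (len 8)
14) "010011111"  (len 9)
15) "10011111"  (len 8)

100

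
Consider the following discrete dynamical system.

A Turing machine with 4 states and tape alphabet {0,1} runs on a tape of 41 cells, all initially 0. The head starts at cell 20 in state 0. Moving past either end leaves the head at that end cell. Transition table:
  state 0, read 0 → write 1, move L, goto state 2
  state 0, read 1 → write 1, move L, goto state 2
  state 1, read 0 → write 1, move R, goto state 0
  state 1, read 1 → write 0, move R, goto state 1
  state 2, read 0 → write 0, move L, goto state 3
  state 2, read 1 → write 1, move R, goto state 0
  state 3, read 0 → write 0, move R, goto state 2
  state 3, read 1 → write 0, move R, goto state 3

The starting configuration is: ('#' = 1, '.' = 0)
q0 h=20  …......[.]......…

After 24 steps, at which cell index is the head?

18

t=0: q0 h=20  …......[.]......…
t=1: q2 h=19  …......[.]#.....…
t=2: q3 h=18  …......[.].#....…
t=3: q2 h=19  …......[.]#.....…
t=4: q3 h=18  …......[.].#....…
t=5: q2 h=19  …......[.]#.....…
t=6: q3 h=18  …......[.].#....…
t=7: q2 h=19  …......[.]#.....…
t=8: q3 h=18  …......[.].#....…
t=9: q2 h=19  …......[.]#.....…
t=10: q3 h=18  …......[.].#....…
t=11: q2 h=19  …......[.]#.....…
t=12: q3 h=18  …......[.].#....…
t=13: q2 h=19  …......[.]#.....…
t=14: q3 h=18  …......[.].#....…
t=15: q2 h=19  …......[.]#.....…
t=16: q3 h=18  …......[.].#....…
t=17: q2 h=19  …......[.]#.....…
t=18: q3 h=18  …......[.].#....…
t=19: q2 h=19  …......[.]#.....…
t=20: q3 h=18  …......[.].#....…
t=21: q2 h=19  …......[.]#.....…
t=22: q3 h=18  …......[.].#....…
t=23: q2 h=19  …......[.]#.....…
t=24: q3 h=18  …......[.].#....…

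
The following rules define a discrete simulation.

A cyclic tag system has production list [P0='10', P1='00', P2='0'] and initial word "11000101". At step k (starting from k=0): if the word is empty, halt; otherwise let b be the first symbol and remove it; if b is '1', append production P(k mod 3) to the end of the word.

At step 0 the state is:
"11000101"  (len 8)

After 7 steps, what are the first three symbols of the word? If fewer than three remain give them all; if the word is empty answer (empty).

gen 0: "11000101"  (len 8)
gen 1: "100010110"  (len 9)
gen 2: "0001011000"  (len 10)
gen 3: "001011000"  (len 9)
gen 4: "01011000"  (len 8)
gen 5: "1011000"  (len 7)
gen 6: "0110000"  (len 7)
gen 7: "110000"  (len 6)

110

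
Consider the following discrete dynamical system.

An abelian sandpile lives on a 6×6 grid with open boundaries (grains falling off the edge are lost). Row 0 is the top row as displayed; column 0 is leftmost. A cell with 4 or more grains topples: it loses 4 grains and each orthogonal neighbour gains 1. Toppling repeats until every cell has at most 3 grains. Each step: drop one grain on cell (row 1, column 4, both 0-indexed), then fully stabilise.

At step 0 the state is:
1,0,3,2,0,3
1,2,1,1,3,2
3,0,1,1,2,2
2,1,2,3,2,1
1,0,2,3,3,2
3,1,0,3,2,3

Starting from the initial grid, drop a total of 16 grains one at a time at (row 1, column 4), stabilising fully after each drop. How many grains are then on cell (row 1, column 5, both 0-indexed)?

0) 1,0,3,2,0,3
1,2,1,1,3,2
3,0,1,1,2,2
2,1,2,3,2,1
1,0,2,3,3,2
3,1,0,3,2,3
1) 1,0,3,2,1,3
1,2,1,2,0,3
3,0,1,1,3,2
2,1,2,3,2,1
1,0,2,3,3,2
3,1,0,3,2,3
2) 1,0,3,2,1,3
1,2,1,2,1,3
3,0,1,1,3,2
2,1,2,3,2,1
1,0,2,3,3,2
3,1,0,3,2,3
3) 1,0,3,2,1,3
1,2,1,2,2,3
3,0,1,1,3,2
2,1,2,3,2,1
1,0,2,3,3,2
3,1,0,3,2,3
4) 1,0,3,2,1,3
1,2,1,2,3,3
3,0,1,1,3,2
2,1,2,3,2,1
1,0,2,3,3,2
3,1,0,3,2,3
5) 1,0,3,2,3,0
1,2,1,3,2,2
3,0,1,2,1,0
2,1,2,3,3,2
1,0,2,3,3,2
3,1,0,3,2,3
6) 1,0,3,2,3,0
1,2,1,3,3,2
3,0,1,2,1,0
2,1,2,3,3,2
1,0,2,3,3,2
3,1,0,3,2,3
7) 1,1,0,1,1,1
1,2,3,1,2,3
3,0,1,3,2,0
2,1,2,3,3,2
1,0,2,3,3,2
3,1,0,3,2,3
8) 1,1,0,1,1,1
1,2,3,1,3,3
3,0,1,3,2,0
2,1,2,3,3,2
1,0,2,3,3,2
3,1,0,3,2,3
9) 1,1,0,1,2,2
1,2,3,2,1,0
3,0,1,3,3,1
2,1,2,3,3,2
1,0,2,3,3,2
3,1,0,3,2,3
10) 1,1,0,1,2,2
1,2,3,2,2,0
3,0,1,3,3,1
2,1,2,3,3,2
1,0,2,3,3,2
3,1,0,3,2,3
11) 1,1,0,1,2,2
1,2,3,2,3,0
3,0,1,3,3,1
2,1,2,3,3,2
1,0,2,3,3,2
3,1,0,3,2,3
12) 1,1,1,2,3,2
1,3,0,1,2,1
3,0,3,2,2,3
2,1,3,2,3,0
1,0,3,2,3,1
3,1,1,1,1,1
13) 1,1,1,2,3,2
1,3,0,1,3,1
3,0,3,2,2,3
2,1,3,2,3,0
1,0,3,2,3,1
3,1,1,1,1,1
14) 1,1,1,3,0,3
1,3,0,2,1,2
3,0,3,2,3,3
2,1,3,2,3,0
1,0,3,2,3,1
3,1,1,1,1,1
15) 1,1,1,3,0,3
1,3,0,2,2,2
3,0,3,2,3,3
2,1,3,2,3,0
1,0,3,2,3,1
3,1,1,1,1,1
16) 1,1,1,3,0,3
1,3,0,2,3,2
3,0,3,2,3,3
2,1,3,2,3,0
1,0,3,2,3,1
3,1,1,1,1,1

2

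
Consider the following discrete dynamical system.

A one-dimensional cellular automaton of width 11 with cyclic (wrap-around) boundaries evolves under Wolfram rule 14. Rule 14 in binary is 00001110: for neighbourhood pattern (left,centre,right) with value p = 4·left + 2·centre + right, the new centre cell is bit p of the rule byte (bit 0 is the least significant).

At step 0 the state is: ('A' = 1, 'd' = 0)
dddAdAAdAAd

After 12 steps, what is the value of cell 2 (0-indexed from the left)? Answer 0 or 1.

[0] dddAdAAdAAd
[1] ddAAdAddAdd
[2] dAAddAdAAdd
[3] AAddAAdAddd
[4] AddAAddAddA
[5] ddAAddAAdAA
[6] dAAddAAddAd
[7] AAddAAddAAd
[8] AddAAddAAdd
[9] AdAAddAAddA
[10] ddAddAAddAA
[11] dAAdAAddAAd
[12] AAddAddAAdd

0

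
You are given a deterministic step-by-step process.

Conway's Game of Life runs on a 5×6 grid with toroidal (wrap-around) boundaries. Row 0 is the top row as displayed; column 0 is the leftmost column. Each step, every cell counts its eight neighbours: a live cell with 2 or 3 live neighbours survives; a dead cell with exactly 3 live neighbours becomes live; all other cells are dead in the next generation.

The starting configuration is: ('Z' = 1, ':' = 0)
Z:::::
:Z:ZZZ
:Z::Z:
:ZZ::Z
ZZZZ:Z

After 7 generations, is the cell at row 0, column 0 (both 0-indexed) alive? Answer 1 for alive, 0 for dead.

0

k=0  Z:::::
:Z:ZZZ
:Z::Z:
:ZZ::Z
ZZZZ:Z
k=1  ::::::
:ZZZZZ
:Z::::
:::::Z
:::ZZZ
k=2  Z:::::
ZZZZZ:
:Z:Z:Z
Z::::Z
::::ZZ
k=3  Z:Z:::
:::ZZ:
:::Z::
::::::
::::Z:
k=4  ::::ZZ
::ZZZ:
:::ZZ:
::::::
::::::
k=5  ::::ZZ
::Z:::
::Z:Z:
::::::
::::::
k=6  ::::::
::::ZZ
:::Z::
::::::
::::::
k=7  ::::::
::::Z:
::::Z:
::::::
::::::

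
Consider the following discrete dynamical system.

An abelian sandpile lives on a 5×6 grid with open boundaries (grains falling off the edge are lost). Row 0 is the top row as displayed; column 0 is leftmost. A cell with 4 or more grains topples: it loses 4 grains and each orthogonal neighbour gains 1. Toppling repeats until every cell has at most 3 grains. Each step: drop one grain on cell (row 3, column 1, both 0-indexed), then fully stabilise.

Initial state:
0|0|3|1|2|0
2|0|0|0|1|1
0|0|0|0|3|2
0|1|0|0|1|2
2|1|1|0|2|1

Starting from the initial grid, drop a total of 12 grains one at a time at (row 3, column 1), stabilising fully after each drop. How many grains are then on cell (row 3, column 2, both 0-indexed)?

k=0  0|0|3|1|2|0
2|0|0|0|1|1
0|0|0|0|3|2
0|1|0|0|1|2
2|1|1|0|2|1
k=1  0|0|3|1|2|0
2|0|0|0|1|1
0|0|0|0|3|2
0|2|0|0|1|2
2|1|1|0|2|1
k=2  0|0|3|1|2|0
2|0|0|0|1|1
0|0|0|0|3|2
0|3|0|0|1|2
2|1|1|0|2|1
k=3  0|0|3|1|2|0
2|0|0|0|1|1
0|1|0|0|3|2
1|0|1|0|1|2
2|2|1|0|2|1
k=4  0|0|3|1|2|0
2|0|0|0|1|1
0|1|0|0|3|2
1|1|1|0|1|2
2|2|1|0|2|1
k=5  0|0|3|1|2|0
2|0|0|0|1|1
0|1|0|0|3|2
1|2|1|0|1|2
2|2|1|0|2|1
k=6  0|0|3|1|2|0
2|0|0|0|1|1
0|1|0|0|3|2
1|3|1|0|1|2
2|2|1|0|2|1
k=7  0|0|3|1|2|0
2|0|0|0|1|1
0|2|0|0|3|2
2|0|2|0|1|2
2|3|1|0|2|1
k=8  0|0|3|1|2|0
2|0|0|0|1|1
0|2|0|0|3|2
2|1|2|0|1|2
2|3|1|0|2|1
k=9  0|0|3|1|2|0
2|0|0|0|1|1
0|2|0|0|3|2
2|2|2|0|1|2
2|3|1|0|2|1
k=10  0|0|3|1|2|0
2|0|0|0|1|1
0|2|0|0|3|2
2|3|2|0|1|2
2|3|1|0|2|1
k=11  0|0|3|1|2|0
2|0|0|0|1|1
0|3|0|0|3|2
3|1|3|0|1|2
3|0|2|0|2|1
k=12  0|0|3|1|2|0
2|0|0|0|1|1
0|3|0|0|3|2
3|2|3|0|1|2
3|0|2|0|2|1

3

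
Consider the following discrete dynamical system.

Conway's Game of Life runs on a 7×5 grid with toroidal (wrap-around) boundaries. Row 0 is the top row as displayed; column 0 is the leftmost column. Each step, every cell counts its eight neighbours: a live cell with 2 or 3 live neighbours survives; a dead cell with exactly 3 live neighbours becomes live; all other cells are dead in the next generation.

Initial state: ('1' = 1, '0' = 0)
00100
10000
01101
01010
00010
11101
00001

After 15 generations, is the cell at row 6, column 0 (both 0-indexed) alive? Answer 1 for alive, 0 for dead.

gen 0: 00100
10000
01101
01010
00010
11101
00001
gen 1: 00000
10110
01111
11011
00010
11101
00101
gen 2: 01101
10000
00000
01000
00000
11101
00101
gen 3: 01101
11000
00000
00000
00100
11101
00001
gen 4: 01111
11100
00000
00000
10110
11101
00001
gen 5: 00001
10001
01000
00000
10110
00100
00000
gen 6: 10001
10001
10000
01100
01110
01110
00000
gen 7: 10001
01000
10001
10010
10000
01010
11111
gen 8: 00000
01000
11001
11000
11100
00010
00000
gen 9: 00000
01000
00101
00000
10101
01100
00000
gen 10: 00000
00000
00000
11001
10110
11110
00000
gen 11: 00000
00000
10000
11111
00000
10010
01100
gen 12: 00000
00000
10110
11111
00000
01100
01100
gen 13: 00000
00000
10000
10000
00001
01100
01100
gen 14: 00000
00000
00000
10001
11000
11110
01100
gen 15: 00000
00000
00000
11001
00010
00011
10010

1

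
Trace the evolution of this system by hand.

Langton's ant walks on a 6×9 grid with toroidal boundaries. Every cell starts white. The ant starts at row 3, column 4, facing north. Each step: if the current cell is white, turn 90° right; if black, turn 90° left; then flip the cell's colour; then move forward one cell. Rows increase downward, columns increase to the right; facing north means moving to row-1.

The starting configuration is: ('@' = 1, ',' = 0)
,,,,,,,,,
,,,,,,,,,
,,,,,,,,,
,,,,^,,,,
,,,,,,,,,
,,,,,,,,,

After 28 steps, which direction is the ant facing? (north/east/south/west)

gen 0: ,,,,,,,,,
,,,,,,,,,
,,,,,,,,,
,,,,^,,,,
,,,,,,,,,
,,,,,,,,,
gen 1: ,,,,,,,,,
,,,,,,,,,
,,,,,,,,,
,,,,@>,,,
,,,,,,,,,
,,,,,,,,,
gen 2: ,,,,,,,,,
,,,,,,,,,
,,,,,,,,,
,,,,@@,,,
,,,,,v,,,
,,,,,,,,,
gen 3: ,,,,,,,,,
,,,,,,,,,
,,,,,,,,,
,,,,@@,,,
,,,,<@,,,
,,,,,,,,,
gen 4: ,,,,,,,,,
,,,,,,,,,
,,,,,,,,,
,,,,^@,,,
,,,,@@,,,
,,,,,,,,,
gen 5: ,,,,,,,,,
,,,,,,,,,
,,,,,,,,,
,,,<,@,,,
,,,,@@,,,
,,,,,,,,,
gen 6: ,,,,,,,,,
,,,,,,,,,
,,,^,,,,,
,,,@,@,,,
,,,,@@,,,
,,,,,,,,,
gen 7: ,,,,,,,,,
,,,,,,,,,
,,,@>,,,,
,,,@,@,,,
,,,,@@,,,
,,,,,,,,,
gen 8: ,,,,,,,,,
,,,,,,,,,
,,,@@,,,,
,,,@v@,,,
,,,,@@,,,
,,,,,,,,,
gen 9: ,,,,,,,,,
,,,,,,,,,
,,,@@,,,,
,,,<@@,,,
,,,,@@,,,
,,,,,,,,,
gen 10: ,,,,,,,,,
,,,,,,,,,
,,,@@,,,,
,,,,@@,,,
,,,v@@,,,
,,,,,,,,,
gen 11: ,,,,,,,,,
,,,,,,,,,
,,,@@,,,,
,,,,@@,,,
,,<@@@,,,
,,,,,,,,,
gen 12: ,,,,,,,,,
,,,,,,,,,
,,,@@,,,,
,,^,@@,,,
,,@@@@,,,
,,,,,,,,,
gen 13: ,,,,,,,,,
,,,,,,,,,
,,,@@,,,,
,,@>@@,,,
,,@@@@,,,
,,,,,,,,,
gen 14: ,,,,,,,,,
,,,,,,,,,
,,,@@,,,,
,,@@@@,,,
,,@v@@,,,
,,,,,,,,,
gen 15: ,,,,,,,,,
,,,,,,,,,
,,,@@,,,,
,,@@@@,,,
,,@,>@,,,
,,,,,,,,,
gen 16: ,,,,,,,,,
,,,,,,,,,
,,,@@,,,,
,,@@^@,,,
,,@,,@,,,
,,,,,,,,,
gen 17: ,,,,,,,,,
,,,,,,,,,
,,,@@,,,,
,,@<,@,,,
,,@,,@,,,
,,,,,,,,,
gen 18: ,,,,,,,,,
,,,,,,,,,
,,,@@,,,,
,,@,,@,,,
,,@v,@,,,
,,,,,,,,,
gen 19: ,,,,,,,,,
,,,,,,,,,
,,,@@,,,,
,,@,,@,,,
,,<@,@,,,
,,,,,,,,,
gen 20: ,,,,,,,,,
,,,,,,,,,
,,,@@,,,,
,,@,,@,,,
,,,@,@,,,
,,v,,,,,,
gen 21: ,,,,,,,,,
,,,,,,,,,
,,,@@,,,,
,,@,,@,,,
,,,@,@,,,
,<@,,,,,,
gen 22: ,,,,,,,,,
,,,,,,,,,
,,,@@,,,,
,,@,,@,,,
,^,@,@,,,
,@@,,,,,,
gen 23: ,,,,,,,,,
,,,,,,,,,
,,,@@,,,,
,,@,,@,,,
,@>@,@,,,
,@@,,,,,,
gen 24: ,,,,,,,,,
,,,,,,,,,
,,,@@,,,,
,,@,,@,,,
,@@@,@,,,
,@v,,,,,,
gen 25: ,,,,,,,,,
,,,,,,,,,
,,,@@,,,,
,,@,,@,,,
,@@@,@,,,
,@,>,,,,,
gen 26: ,,,v,,,,,
,,,,,,,,,
,,,@@,,,,
,,@,,@,,,
,@@@,@,,,
,@,@,,,,,
gen 27: ,,<@,,,,,
,,,,,,,,,
,,,@@,,,,
,,@,,@,,,
,@@@,@,,,
,@,@,,,,,
gen 28: ,,@@,,,,,
,,,,,,,,,
,,,@@,,,,
,,@,,@,,,
,@@@,@,,,
,@^@,,,,,

north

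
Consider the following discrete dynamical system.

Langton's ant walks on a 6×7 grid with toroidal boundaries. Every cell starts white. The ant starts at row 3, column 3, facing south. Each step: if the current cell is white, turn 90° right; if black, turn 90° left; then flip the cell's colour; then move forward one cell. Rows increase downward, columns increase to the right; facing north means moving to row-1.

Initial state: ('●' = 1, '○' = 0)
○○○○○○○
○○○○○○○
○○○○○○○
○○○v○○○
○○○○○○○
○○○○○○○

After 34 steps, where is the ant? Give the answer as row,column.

gen 0: ○○○○○○○
○○○○○○○
○○○○○○○
○○○v○○○
○○○○○○○
○○○○○○○
gen 1: ○○○○○○○
○○○○○○○
○○○○○○○
○○<●○○○
○○○○○○○
○○○○○○○
gen 2: ○○○○○○○
○○○○○○○
○○^○○○○
○○●●○○○
○○○○○○○
○○○○○○○
gen 3: ○○○○○○○
○○○○○○○
○○●>○○○
○○●●○○○
○○○○○○○
○○○○○○○
gen 4: ○○○○○○○
○○○○○○○
○○●●○○○
○○●v○○○
○○○○○○○
○○○○○○○
gen 5: ○○○○○○○
○○○○○○○
○○●●○○○
○○●○>○○
○○○○○○○
○○○○○○○
gen 6: ○○○○○○○
○○○○○○○
○○●●○○○
○○●○●○○
○○○○v○○
○○○○○○○
gen 7: ○○○○○○○
○○○○○○○
○○●●○○○
○○●○●○○
○○○<●○○
○○○○○○○
gen 8: ○○○○○○○
○○○○○○○
○○●●○○○
○○●^●○○
○○○●●○○
○○○○○○○
gen 9: ○○○○○○○
○○○○○○○
○○●●○○○
○○●●>○○
○○○●●○○
○○○○○○○
gen 10: ○○○○○○○
○○○○○○○
○○●●^○○
○○●●○○○
○○○●●○○
○○○○○○○
gen 11: ○○○○○○○
○○○○○○○
○○●●●>○
○○●●○○○
○○○●●○○
○○○○○○○
gen 12: ○○○○○○○
○○○○○○○
○○●●●●○
○○●●○v○
○○○●●○○
○○○○○○○
gen 13: ○○○○○○○
○○○○○○○
○○●●●●○
○○●●<●○
○○○●●○○
○○○○○○○
gen 14: ○○○○○○○
○○○○○○○
○○●●^●○
○○●●●●○
○○○●●○○
○○○○○○○
gen 15: ○○○○○○○
○○○○○○○
○○●<○●○
○○●●●●○
○○○●●○○
○○○○○○○
gen 16: ○○○○○○○
○○○○○○○
○○●○○●○
○○●v●●○
○○○●●○○
○○○○○○○
gen 17: ○○○○○○○
○○○○○○○
○○●○○●○
○○●○>●○
○○○●●○○
○○○○○○○
gen 18: ○○○○○○○
○○○○○○○
○○●○^●○
○○●○○●○
○○○●●○○
○○○○○○○
gen 19: ○○○○○○○
○○○○○○○
○○●○●>○
○○●○○●○
○○○●●○○
○○○○○○○
gen 20: ○○○○○○○
○○○○○^○
○○●○●○○
○○●○○●○
○○○●●○○
○○○○○○○
gen 21: ○○○○○○○
○○○○○●>
○○●○●○○
○○●○○●○
○○○●●○○
○○○○○○○
gen 22: ○○○○○○○
○○○○○●●
○○●○●○v
○○●○○●○
○○○●●○○
○○○○○○○
gen 23: ○○○○○○○
○○○○○●●
○○●○●<●
○○●○○●○
○○○●●○○
○○○○○○○
gen 24: ○○○○○○○
○○○○○^●
○○●○●●●
○○●○○●○
○○○●●○○
○○○○○○○
gen 25: ○○○○○○○
○○○○<○●
○○●○●●●
○○●○○●○
○○○●●○○
○○○○○○○
gen 26: ○○○○^○○
○○○○●○●
○○●○●●●
○○●○○●○
○○○●●○○
○○○○○○○
gen 27: ○○○○●>○
○○○○●○●
○○●○●●●
○○●○○●○
○○○●●○○
○○○○○○○
gen 28: ○○○○●●○
○○○○●v●
○○●○●●●
○○●○○●○
○○○●●○○
○○○○○○○
gen 29: ○○○○●●○
○○○○<●●
○○●○●●●
○○●○○●○
○○○●●○○
○○○○○○○
gen 30: ○○○○●●○
○○○○○●●
○○●○v●●
○○●○○●○
○○○●●○○
○○○○○○○
gen 31: ○○○○●●○
○○○○○●●
○○●○○>●
○○●○○●○
○○○●●○○
○○○○○○○
gen 32: ○○○○●●○
○○○○○^●
○○●○○○●
○○●○○●○
○○○●●○○
○○○○○○○
gen 33: ○○○○●●○
○○○○<○●
○○●○○○●
○○●○○●○
○○○●●○○
○○○○○○○
gen 34: ○○○○^●○
○○○○●○●
○○●○○○●
○○●○○●○
○○○●●○○
○○○○○○○

0,4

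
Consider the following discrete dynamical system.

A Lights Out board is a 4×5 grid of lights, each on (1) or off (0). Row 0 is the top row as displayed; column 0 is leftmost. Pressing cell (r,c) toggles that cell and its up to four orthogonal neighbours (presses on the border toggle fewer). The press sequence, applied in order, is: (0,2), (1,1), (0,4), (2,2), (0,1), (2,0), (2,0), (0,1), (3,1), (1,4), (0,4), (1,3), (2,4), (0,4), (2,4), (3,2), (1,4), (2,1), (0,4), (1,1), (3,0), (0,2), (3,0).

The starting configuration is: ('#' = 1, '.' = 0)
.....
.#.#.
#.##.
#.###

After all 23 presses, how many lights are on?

6

step 0: .....
.#.#.
#.##.
#.###
step 1: .###.
.###.
#.##.
#.###
step 2: ..##.
#..#.
####.
#.###
step 3: ..#.#
#..##
####.
#.###
step 4: ..#.#
#.###
#....
#..##
step 5: ##..#
#####
#....
#..##
step 6: ##..#
.####
.#...
...##
step 7: ##..#
#####
#....
#..##
step 8: ..#.#
#.###
#....
#..##
step 9: ..#.#
#.###
##...
.####
step 10: ..#..
#.#..
##..#
.####
step 11: ..###
#.#.#
##..#
.####
step 12: ..#.#
#..#.
##.##
.####
step 13: ..#.#
#..##
##...
.###.
step 14: ..##.
#..#.
##...
.###.
step 15: ..##.
#..##
##.##
.####
step 16: ..##.
#..##
#####
....#
step 17: ..###
#....
####.
....#
step 18: ..###
##...
...#.
.#..#
step 19: ..#..
##..#
...#.
.#..#
step 20: .##..
..#.#
.#.#.
.#..#
step 21: .##..
..#.#
##.#.
#...#
step 22: ...#.
....#
##.#.
#...#
step 23: ...#.
....#
.#.#.
.#..#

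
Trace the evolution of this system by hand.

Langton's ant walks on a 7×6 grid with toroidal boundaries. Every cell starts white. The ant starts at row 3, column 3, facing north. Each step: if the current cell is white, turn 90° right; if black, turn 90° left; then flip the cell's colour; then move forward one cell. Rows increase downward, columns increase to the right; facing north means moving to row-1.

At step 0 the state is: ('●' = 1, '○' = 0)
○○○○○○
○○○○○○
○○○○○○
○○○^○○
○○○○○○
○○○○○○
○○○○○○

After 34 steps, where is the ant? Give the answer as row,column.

6,2

t=0: ○○○○○○
○○○○○○
○○○○○○
○○○^○○
○○○○○○
○○○○○○
○○○○○○
t=1: ○○○○○○
○○○○○○
○○○○○○
○○○●>○
○○○○○○
○○○○○○
○○○○○○
t=2: ○○○○○○
○○○○○○
○○○○○○
○○○●●○
○○○○v○
○○○○○○
○○○○○○
t=3: ○○○○○○
○○○○○○
○○○○○○
○○○●●○
○○○<●○
○○○○○○
○○○○○○
t=4: ○○○○○○
○○○○○○
○○○○○○
○○○^●○
○○○●●○
○○○○○○
○○○○○○
t=5: ○○○○○○
○○○○○○
○○○○○○
○○<○●○
○○○●●○
○○○○○○
○○○○○○
t=6: ○○○○○○
○○○○○○
○○^○○○
○○●○●○
○○○●●○
○○○○○○
○○○○○○
t=7: ○○○○○○
○○○○○○
○○●>○○
○○●○●○
○○○●●○
○○○○○○
○○○○○○
t=8: ○○○○○○
○○○○○○
○○●●○○
○○●v●○
○○○●●○
○○○○○○
○○○○○○
t=9: ○○○○○○
○○○○○○
○○●●○○
○○<●●○
○○○●●○
○○○○○○
○○○○○○
t=10: ○○○○○○
○○○○○○
○○●●○○
○○○●●○
○○v●●○
○○○○○○
○○○○○○
t=11: ○○○○○○
○○○○○○
○○●●○○
○○○●●○
○<●●●○
○○○○○○
○○○○○○
t=12: ○○○○○○
○○○○○○
○○●●○○
○^○●●○
○●●●●○
○○○○○○
○○○○○○
t=13: ○○○○○○
○○○○○○
○○●●○○
○●>●●○
○●●●●○
○○○○○○
○○○○○○
t=14: ○○○○○○
○○○○○○
○○●●○○
○●●●●○
○●v●●○
○○○○○○
○○○○○○
t=15: ○○○○○○
○○○○○○
○○●●○○
○●●●●○
○●○>●○
○○○○○○
○○○○○○
t=16: ○○○○○○
○○○○○○
○○●●○○
○●●^●○
○●○○●○
○○○○○○
○○○○○○
t=17: ○○○○○○
○○○○○○
○○●●○○
○●<○●○
○●○○●○
○○○○○○
○○○○○○
t=18: ○○○○○○
○○○○○○
○○●●○○
○●○○●○
○●v○●○
○○○○○○
○○○○○○
t=19: ○○○○○○
○○○○○○
○○●●○○
○●○○●○
○<●○●○
○○○○○○
○○○○○○
t=20: ○○○○○○
○○○○○○
○○●●○○
○●○○●○
○○●○●○
○v○○○○
○○○○○○
t=21: ○○○○○○
○○○○○○
○○●●○○
○●○○●○
○○●○●○
<●○○○○
○○○○○○
t=22: ○○○○○○
○○○○○○
○○●●○○
○●○○●○
^○●○●○
●●○○○○
○○○○○○
t=23: ○○○○○○
○○○○○○
○○●●○○
○●○○●○
●>●○●○
●●○○○○
○○○○○○
t=24: ○○○○○○
○○○○○○
○○●●○○
○●○○●○
●●●○●○
●v○○○○
○○○○○○
t=25: ○○○○○○
○○○○○○
○○●●○○
○●○○●○
●●●○●○
●○>○○○
○○○○○○
t=26: ○○○○○○
○○○○○○
○○●●○○
○●○○●○
●●●○●○
●○●○○○
○○v○○○
t=27: ○○○○○○
○○○○○○
○○●●○○
○●○○●○
●●●○●○
●○●○○○
○<●○○○
t=28: ○○○○○○
○○○○○○
○○●●○○
○●○○●○
●●●○●○
●^●○○○
○●●○○○
t=29: ○○○○○○
○○○○○○
○○●●○○
○●○○●○
●●●○●○
●●>○○○
○●●○○○
t=30: ○○○○○○
○○○○○○
○○●●○○
○●○○●○
●●^○●○
●●○○○○
○●●○○○
t=31: ○○○○○○
○○○○○○
○○●●○○
○●○○●○
●<○○●○
●●○○○○
○●●○○○
t=32: ○○○○○○
○○○○○○
○○●●○○
○●○○●○
●○○○●○
●v○○○○
○●●○○○
t=33: ○○○○○○
○○○○○○
○○●●○○
○●○○●○
●○○○●○
●○>○○○
○●●○○○
t=34: ○○○○○○
○○○○○○
○○●●○○
○●○○●○
●○○○●○
●○●○○○
○●v○○○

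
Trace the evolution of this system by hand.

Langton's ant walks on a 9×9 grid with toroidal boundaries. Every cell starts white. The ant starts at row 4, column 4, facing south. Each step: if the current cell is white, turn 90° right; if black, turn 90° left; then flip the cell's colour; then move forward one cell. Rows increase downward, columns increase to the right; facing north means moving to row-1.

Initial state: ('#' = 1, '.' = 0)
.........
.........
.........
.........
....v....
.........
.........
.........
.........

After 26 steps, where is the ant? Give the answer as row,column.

1,5

t=0: .........
.........
.........
.........
....v....
.........
.........
.........
.........
t=1: .........
.........
.........
.........
...<#....
.........
.........
.........
.........
t=2: .........
.........
.........
...^.....
...##....
.........
.........
.........
.........
t=3: .........
.........
.........
...#>....
...##....
.........
.........
.........
.........
t=4: .........
.........
.........
...##....
...#v....
.........
.........
.........
.........
t=5: .........
.........
.........
...##....
...#.>...
.........
.........
.........
.........
t=6: .........
.........
.........
...##....
...#.#...
.....v...
.........
.........
.........
t=7: .........
.........
.........
...##....
...#.#...
....<#...
.........
.........
.........
t=8: .........
.........
.........
...##....
...#^#...
....##...
.........
.........
.........
t=9: .........
.........
.........
...##....
...##>...
....##...
.........
.........
.........
t=10: .........
.........
.........
...##^...
...##....
....##...
.........
.........
.........
t=11: .........
.........
.........
...###>..
...##....
....##...
.........
.........
.........
t=12: .........
.........
.........
...####..
...##.v..
....##...
.........
.........
.........
t=13: .........
.........
.........
...####..
...##<#..
....##...
.........
.........
.........
t=14: .........
.........
.........
...##^#..
...####..
....##...
.........
.........
.........
t=15: .........
.........
.........
...#<.#..
...####..
....##...
.........
.........
.........
t=16: .........
.........
.........
...#..#..
...#v##..
....##...
.........
.........
.........
t=17: .........
.........
.........
...#..#..
...#.>#..
....##...
.........
.........
.........
t=18: .........
.........
.........
...#.^#..
...#..#..
....##...
.........
.........
.........
t=19: .........
.........
.........
...#.#>..
...#..#..
....##...
.........
.........
.........
t=20: .........
.........
......^..
...#.#...
...#..#..
....##...
.........
.........
.........
t=21: .........
.........
......#>.
...#.#...
...#..#..
....##...
.........
.........
.........
t=22: .........
.........
......##.
...#.#.v.
...#..#..
....##...
.........
.........
.........
t=23: .........
.........
......##.
...#.#<#.
...#..#..
....##...
.........
.........
.........
t=24: .........
.........
......^#.
...#.###.
...#..#..
....##...
.........
.........
.........
t=25: .........
.........
.....<.#.
...#.###.
...#..#..
....##...
.........
.........
.........
t=26: .........
.....^...
.....#.#.
...#.###.
...#..#..
....##...
.........
.........
.........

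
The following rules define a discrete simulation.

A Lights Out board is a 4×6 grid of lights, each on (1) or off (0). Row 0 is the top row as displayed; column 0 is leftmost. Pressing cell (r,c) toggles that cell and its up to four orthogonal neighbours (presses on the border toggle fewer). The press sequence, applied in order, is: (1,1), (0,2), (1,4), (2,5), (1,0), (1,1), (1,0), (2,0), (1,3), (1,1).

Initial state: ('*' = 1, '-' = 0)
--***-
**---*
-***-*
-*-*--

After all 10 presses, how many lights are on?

11

step 0: --***-
**---*
-***-*
-*-*--
step 1: -****-
--*--*
--**-*
-*-*--
step 2: ----*-
-----*
--**-*
-*-*--
step 3: ------
---**-
--****
-*-*--
step 4: ------
---***
--**--
-*-*-*
step 5: *-----
**-***
*-**--
-*-*-*
step 6: **----
--****
****--
-*-*-*
step 7: -*----
******
-***--
-*-*-*
step 8: -*----
-*****
*-**--
**-*-*
step 9: -*-*--
-*---*
*-*---
**-*-*
step 10: ---*--
*-*--*
***---
**-*-*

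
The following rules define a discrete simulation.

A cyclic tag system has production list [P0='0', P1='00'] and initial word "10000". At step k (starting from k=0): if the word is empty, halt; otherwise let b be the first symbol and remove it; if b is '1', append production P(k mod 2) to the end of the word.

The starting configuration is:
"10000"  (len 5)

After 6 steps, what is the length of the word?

0

0) "10000"  (len 5)
1) "00000"  (len 5)
2) "0000"  (len 4)
3) "000"  (len 3)
4) "00"  (len 2)
5) "0"  (len 1)
6) (halted — word empty)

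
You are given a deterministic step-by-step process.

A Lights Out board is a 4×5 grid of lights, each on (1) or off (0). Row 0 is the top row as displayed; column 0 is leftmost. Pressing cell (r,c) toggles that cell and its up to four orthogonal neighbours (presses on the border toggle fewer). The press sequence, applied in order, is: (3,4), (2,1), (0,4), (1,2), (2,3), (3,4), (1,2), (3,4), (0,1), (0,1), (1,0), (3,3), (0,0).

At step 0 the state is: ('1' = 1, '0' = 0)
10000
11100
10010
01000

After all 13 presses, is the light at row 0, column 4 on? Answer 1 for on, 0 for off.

1

[0] 10000
11100
10010
01000
[1] 10000
11100
10011
01011
[2] 10000
10100
01111
00011
[3] 10011
10101
01111
00011
[4] 10111
11011
01011
00011
[5] 10111
11001
01100
00001
[6] 10111
11001
01101
00010
[7] 10011
10111
01001
00010
[8] 10011
10111
01000
00001
[9] 01111
11111
01000
00001
[10] 10011
10111
01000
00001
[11] 00011
01111
11000
00001
[12] 00011
01111
11010
00110
[13] 11011
11111
11010
00110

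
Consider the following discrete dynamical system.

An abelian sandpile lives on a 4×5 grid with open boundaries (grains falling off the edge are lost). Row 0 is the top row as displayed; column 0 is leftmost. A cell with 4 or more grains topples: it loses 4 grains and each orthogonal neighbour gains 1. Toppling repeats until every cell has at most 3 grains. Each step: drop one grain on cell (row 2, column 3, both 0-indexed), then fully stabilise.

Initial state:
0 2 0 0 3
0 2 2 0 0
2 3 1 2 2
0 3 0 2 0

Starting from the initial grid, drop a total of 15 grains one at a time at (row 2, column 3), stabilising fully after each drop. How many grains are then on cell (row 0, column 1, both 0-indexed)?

[0] 0 2 0 0 3
0 2 2 0 0
2 3 1 2 2
0 3 0 2 0
[1] 0 2 0 0 3
0 2 2 0 0
2 3 1 3 2
0 3 0 2 0
[2] 0 2 0 0 3
0 2 2 1 0
2 3 2 0 3
0 3 0 3 0
[3] 0 2 0 0 3
0 2 2 1 0
2 3 2 1 3
0 3 0 3 0
[4] 0 2 0 0 3
0 2 2 1 0
2 3 2 2 3
0 3 0 3 0
[5] 0 2 0 0 3
0 2 2 1 0
2 3 2 3 3
0 3 0 3 0
[6] 0 2 0 0 3
0 2 2 2 1
2 3 3 2 0
0 3 1 0 2
[7] 0 2 0 0 3
0 2 2 2 1
2 3 3 3 0
0 3 1 0 2
[8] 0 2 0 0 3
0 3 3 3 1
3 1 1 1 1
1 0 3 1 2
[9] 0 2 0 0 3
0 3 3 3 1
3 1 1 2 1
1 0 3 1 2
[10] 0 2 0 0 3
0 3 3 3 1
3 1 1 3 1
1 0 3 1 2
[11] 0 3 1 1 3
1 0 1 1 2
3 2 3 1 2
1 0 3 2 2
[12] 0 3 1 1 3
1 0 1 1 2
3 2 3 2 2
1 0 3 2 2
[13] 0 3 1 1 3
1 0 1 1 2
3 2 3 3 2
1 0 3 2 2
[14] 0 3 1 1 3
1 0 2 2 2
3 3 1 2 3
1 1 1 0 3
[15] 0 3 1 1 3
1 0 2 2 2
3 3 1 3 3
1 1 1 0 3

3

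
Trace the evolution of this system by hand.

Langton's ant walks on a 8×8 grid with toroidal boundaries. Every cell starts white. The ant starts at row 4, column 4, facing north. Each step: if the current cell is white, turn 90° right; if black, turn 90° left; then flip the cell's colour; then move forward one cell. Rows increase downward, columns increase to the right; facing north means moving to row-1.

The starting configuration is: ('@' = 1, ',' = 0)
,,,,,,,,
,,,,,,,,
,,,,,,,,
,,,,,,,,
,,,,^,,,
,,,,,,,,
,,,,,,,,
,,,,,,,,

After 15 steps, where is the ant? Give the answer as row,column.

5,4

0) ,,,,,,,,
,,,,,,,,
,,,,,,,,
,,,,,,,,
,,,,^,,,
,,,,,,,,
,,,,,,,,
,,,,,,,,
1) ,,,,,,,,
,,,,,,,,
,,,,,,,,
,,,,,,,,
,,,,@>,,
,,,,,,,,
,,,,,,,,
,,,,,,,,
2) ,,,,,,,,
,,,,,,,,
,,,,,,,,
,,,,,,,,
,,,,@@,,
,,,,,v,,
,,,,,,,,
,,,,,,,,
3) ,,,,,,,,
,,,,,,,,
,,,,,,,,
,,,,,,,,
,,,,@@,,
,,,,<@,,
,,,,,,,,
,,,,,,,,
4) ,,,,,,,,
,,,,,,,,
,,,,,,,,
,,,,,,,,
,,,,^@,,
,,,,@@,,
,,,,,,,,
,,,,,,,,
5) ,,,,,,,,
,,,,,,,,
,,,,,,,,
,,,,,,,,
,,,<,@,,
,,,,@@,,
,,,,,,,,
,,,,,,,,
6) ,,,,,,,,
,,,,,,,,
,,,,,,,,
,,,^,,,,
,,,@,@,,
,,,,@@,,
,,,,,,,,
,,,,,,,,
7) ,,,,,,,,
,,,,,,,,
,,,,,,,,
,,,@>,,,
,,,@,@,,
,,,,@@,,
,,,,,,,,
,,,,,,,,
8) ,,,,,,,,
,,,,,,,,
,,,,,,,,
,,,@@,,,
,,,@v@,,
,,,,@@,,
,,,,,,,,
,,,,,,,,
9) ,,,,,,,,
,,,,,,,,
,,,,,,,,
,,,@@,,,
,,,<@@,,
,,,,@@,,
,,,,,,,,
,,,,,,,,
10) ,,,,,,,,
,,,,,,,,
,,,,,,,,
,,,@@,,,
,,,,@@,,
,,,v@@,,
,,,,,,,,
,,,,,,,,
11) ,,,,,,,,
,,,,,,,,
,,,,,,,,
,,,@@,,,
,,,,@@,,
,,<@@@,,
,,,,,,,,
,,,,,,,,
12) ,,,,,,,,
,,,,,,,,
,,,,,,,,
,,,@@,,,
,,^,@@,,
,,@@@@,,
,,,,,,,,
,,,,,,,,
13) ,,,,,,,,
,,,,,,,,
,,,,,,,,
,,,@@,,,
,,@>@@,,
,,@@@@,,
,,,,,,,,
,,,,,,,,
14) ,,,,,,,,
,,,,,,,,
,,,,,,,,
,,,@@,,,
,,@@@@,,
,,@v@@,,
,,,,,,,,
,,,,,,,,
15) ,,,,,,,,
,,,,,,,,
,,,,,,,,
,,,@@,,,
,,@@@@,,
,,@,>@,,
,,,,,,,,
,,,,,,,,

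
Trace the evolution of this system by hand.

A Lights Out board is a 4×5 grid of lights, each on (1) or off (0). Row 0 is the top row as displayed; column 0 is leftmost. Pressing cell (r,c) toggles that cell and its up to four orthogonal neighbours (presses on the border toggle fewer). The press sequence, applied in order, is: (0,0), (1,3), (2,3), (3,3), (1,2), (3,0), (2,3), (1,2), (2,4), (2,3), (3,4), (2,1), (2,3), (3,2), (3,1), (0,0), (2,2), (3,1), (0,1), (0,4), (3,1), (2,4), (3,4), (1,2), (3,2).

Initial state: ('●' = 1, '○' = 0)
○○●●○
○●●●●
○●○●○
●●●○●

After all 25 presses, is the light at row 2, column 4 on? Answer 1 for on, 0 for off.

0

[0] ○○●●○
○●●●●
○●○●○
●●●○●
[1] ●●●●○
●●●●●
○●○●○
●●●○●
[2] ●●●○○
●●○○○
○●○○○
●●●○●
[3] ●●●○○
●●○●○
○●●●●
●●●●●
[4] ●●●○○
●●○●○
○●●○●
●●○○○
[5] ●●○○○
●○●○○
○●○○●
●●○○○
[6] ●●○○○
●○●○○
●●○○●
○○○○○
[7] ●●○○○
●○●●○
●●●●○
○○○●○
[8] ●●●○○
●●○○○
●●○●○
○○○●○
[9] ●●●○○
●●○○●
●●○○●
○○○●●
[10] ●●●○○
●●○●●
●●●●○
○○○○●
[11] ●●●○○
●●○●●
●●●●●
○○○●○
[12] ●●●○○
●○○●●
○○○●●
○●○●○
[13] ●●●○○
●○○○●
○○●○○
○●○○○
[14] ●●●○○
●○○○●
○○○○○
○○●●○
[15] ●●●○○
●○○○●
○●○○○
●●○●○
[16] ○○●○○
○○○○●
○●○○○
●●○●○
[17] ○○●○○
○○●○●
○○●●○
●●●●○
[18] ○○●○○
○○●○●
○●●●○
○○○●○
[19] ●●○○○
○●●○●
○●●●○
○○○●○
[20] ●●○●●
○●●○○
○●●●○
○○○●○
[21] ●●○●●
○●●○○
○○●●○
●●●●○
[22] ●●○●●
○●●○●
○○●○●
●●●●●
[23] ●●○●●
○●●○●
○○●○○
●●●○○
[24] ●●●●●
○○○●●
○○○○○
●●●○○
[25] ●●●●●
○○○●●
○○●○○
●○○●○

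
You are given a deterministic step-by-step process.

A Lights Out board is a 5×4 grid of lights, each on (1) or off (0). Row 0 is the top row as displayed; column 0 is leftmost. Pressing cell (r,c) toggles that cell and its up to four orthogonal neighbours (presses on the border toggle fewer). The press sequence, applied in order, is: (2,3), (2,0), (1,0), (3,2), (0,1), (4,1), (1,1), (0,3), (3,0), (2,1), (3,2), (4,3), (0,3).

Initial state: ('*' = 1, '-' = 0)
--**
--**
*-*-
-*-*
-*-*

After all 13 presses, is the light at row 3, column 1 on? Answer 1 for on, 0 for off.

t=0: --**
--**
*-*-
-*-*
-*-*
t=1: --**
--*-
*--*
-*--
-*-*
t=2: --**
*-*-
-*-*
**--
-*-*
t=3: *-**
-**-
**-*
**--
-*-*
t=4: *-**
-**-
****
*-**
-***
t=5: -*-*
--*-
****
*-**
-***
t=6: -*-*
--*-
****
****
*--*
t=7: ---*
**--
*-**
****
*--*
t=8: --*-
**-*
*-**
****
*--*
t=9: --*-
**-*
--**
--**
---*
t=10: --*-
*--*
**-*
-***
---*
t=11: --*-
*--*
****
----
--**
t=12: --*-
*--*
****
---*
----
t=13: ---*
*---
****
---*
----

0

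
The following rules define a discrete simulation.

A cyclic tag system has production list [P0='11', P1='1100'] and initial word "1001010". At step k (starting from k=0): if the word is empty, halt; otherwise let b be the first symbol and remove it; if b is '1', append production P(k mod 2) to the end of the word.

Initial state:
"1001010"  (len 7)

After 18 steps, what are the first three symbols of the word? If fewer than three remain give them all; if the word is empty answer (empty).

0) "1001010"  (len 7)
1) "00101011"  (len 8)
2) "0101011"  (len 7)
3) "101011"  (len 6)
4) "010111100"  (len 9)
5) "10111100"  (len 8)
6) "01111001100"  (len 11)
7) "1111001100"  (len 10)
8) "1110011001100"  (len 13)
9) "11001100110011"  (len 14)
10) "10011001100111100"  (len 17)
11) "001100110011110011"  (len 18)
12) "01100110011110011"  (len 17)
13) "1100110011110011"  (len 16)
14) "1001100111100111100"  (len 19)
15) "00110011110011110011"  (len 20)
16) "0110011110011110011"  (len 19)
17) "110011110011110011"  (len 18)
18) "100111100111100111100"  (len 21)

100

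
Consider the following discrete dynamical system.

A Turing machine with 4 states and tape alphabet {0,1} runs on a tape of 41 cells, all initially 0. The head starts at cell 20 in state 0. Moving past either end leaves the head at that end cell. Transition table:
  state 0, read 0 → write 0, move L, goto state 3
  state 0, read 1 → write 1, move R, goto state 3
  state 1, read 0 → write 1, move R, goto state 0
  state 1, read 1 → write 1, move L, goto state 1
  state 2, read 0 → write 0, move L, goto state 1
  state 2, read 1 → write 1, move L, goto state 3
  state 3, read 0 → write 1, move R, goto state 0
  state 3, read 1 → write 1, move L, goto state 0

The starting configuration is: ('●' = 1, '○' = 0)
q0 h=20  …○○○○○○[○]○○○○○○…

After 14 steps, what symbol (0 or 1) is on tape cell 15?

t=0: q0 h=20  …○○○○○○[○]○○○○○○…
t=1: q3 h=19  …○○○○○○[○]○○○○○○…
t=2: q0 h=20  …○○○○○●[○]○○○○○○…
t=3: q3 h=19  …○○○○○○[●]○○○○○○…
t=4: q0 h=18  …○○○○○○[○]●○○○○○…
t=5: q3 h=17  …○○○○○○[○]○●○○○○…
t=6: q0 h=18  …○○○○○●[○]●○○○○○…
t=7: q3 h=17  …○○○○○○[●]○●○○○○…
t=8: q0 h=16  …○○○○○○[○]●○●○○○…
t=9: q3 h=15  …○○○○○○[○]○●○●○○…
t=10: q0 h=16  …○○○○○●[○]●○●○○○…
t=11: q3 h=15  …○○○○○○[●]○●○●○○…
t=12: q0 h=14  …○○○○○○[○]●○●○●○…
t=13: q3 h=13  …○○○○○○[○]○●○●○●…
t=14: q0 h=14  …○○○○○●[○]●○●○●○…

1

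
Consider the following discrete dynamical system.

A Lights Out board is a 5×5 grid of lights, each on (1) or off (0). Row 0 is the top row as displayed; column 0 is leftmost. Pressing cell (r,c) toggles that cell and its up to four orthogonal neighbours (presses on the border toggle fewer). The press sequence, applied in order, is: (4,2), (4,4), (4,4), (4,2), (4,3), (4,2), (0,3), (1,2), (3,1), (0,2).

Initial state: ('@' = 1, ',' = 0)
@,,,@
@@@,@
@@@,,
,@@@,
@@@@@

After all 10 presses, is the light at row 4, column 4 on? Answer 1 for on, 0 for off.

k=0  @,,,@
@@@,@
@@@,,
,@@@,
@@@@@
k=1  @,,,@
@@@,@
@@@,,
,@,@,
@,,,@
k=2  @,,,@
@@@,@
@@@,,
,@,@@
@,,@,
k=3  @,,,@
@@@,@
@@@,,
,@,@,
@,,,@
k=4  @,,,@
@@@,@
@@@,,
,@@@,
@@@@@
k=5  @,,,@
@@@,@
@@@,,
,@@,,
@@,,,
k=6  @,,,@
@@@,@
@@@,,
,@,,,
@,@@,
k=7  @,@@,
@@@@@
@@@,,
,@,,,
@,@@,
k=8  @,,@,
@,,,@
@@,,,
,@,,,
@,@@,
k=9  @,,@,
@,,,@
@,,,,
@,@,,
@@@@,
k=10  @@@,,
@,@,@
@,,,,
@,@,,
@@@@,

0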